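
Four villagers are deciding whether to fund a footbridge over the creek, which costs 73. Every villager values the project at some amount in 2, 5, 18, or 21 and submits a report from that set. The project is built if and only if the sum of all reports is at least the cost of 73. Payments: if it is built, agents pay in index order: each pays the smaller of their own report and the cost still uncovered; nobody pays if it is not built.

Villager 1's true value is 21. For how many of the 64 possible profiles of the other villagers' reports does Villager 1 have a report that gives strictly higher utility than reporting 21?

7

Others report (18, 18, 21): truth gives 0; report 18 gives 3 > 0. Violating.
Others report (18, 21, 18): truth gives 0; report 18 gives 3 > 0. Violating.
Others report (18, 21, 21): truth gives 0; report 18 gives 3 > 0. Violating.
Others report (21, 18, 18): truth gives 0; report 18 gives 3 > 0. Violating.
Others report (2, 2, 2): truth gives 0; no alternative beats it.
Others report (2, 2, 5): truth gives 0; no alternative beats it.
(Checking all 64 profiles: 7 have a profitable deviation, 57 do not.)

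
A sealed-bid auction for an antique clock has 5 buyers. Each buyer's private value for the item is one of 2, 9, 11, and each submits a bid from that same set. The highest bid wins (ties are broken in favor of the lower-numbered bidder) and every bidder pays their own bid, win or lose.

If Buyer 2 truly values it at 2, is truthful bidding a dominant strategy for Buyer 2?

Check each profile of the others' bids and compare truth against every alternative bid.
Others bid (2, 2, 2, 11): truth gives -2, best alternative gives -9.
Others bid (2, 2, 9, 11): truth gives -2, best alternative gives -9.
Others bid (2, 2, 11, 2): truth gives -2, best alternative gives -9.
Others bid (2, 2, 11, 9): truth gives -2, best alternative gives -9.
Others bid (2, 2, 11, 11): truth gives -2, best alternative gives -9.
Others bid (2, 9, 2, 11): truth gives -2, best alternative gives -9.
(Remaining 75 profiles checked similarly; truth is weakly best in each.)
In every case the truthful bid is at least as good as any alternative, so it is a dominant strategy.

Yes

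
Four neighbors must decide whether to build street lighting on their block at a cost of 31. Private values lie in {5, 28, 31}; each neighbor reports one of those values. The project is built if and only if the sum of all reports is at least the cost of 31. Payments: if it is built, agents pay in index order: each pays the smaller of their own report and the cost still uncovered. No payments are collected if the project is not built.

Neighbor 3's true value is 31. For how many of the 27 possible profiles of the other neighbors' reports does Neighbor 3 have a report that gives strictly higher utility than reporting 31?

Others report (5, 5, 28): truth gives 10; report 5 gives 26 > 10. Violating.
Others report (5, 5, 31): truth gives 10; report 5 gives 26 > 10. Violating.
Others report (5, 5, 5): truth gives 10; no alternative beats it.
Others report (5, 28, 5): truth gives 31; no alternative beats it.
(Checking all 27 profiles: 2 have a profitable deviation, 25 do not.)

2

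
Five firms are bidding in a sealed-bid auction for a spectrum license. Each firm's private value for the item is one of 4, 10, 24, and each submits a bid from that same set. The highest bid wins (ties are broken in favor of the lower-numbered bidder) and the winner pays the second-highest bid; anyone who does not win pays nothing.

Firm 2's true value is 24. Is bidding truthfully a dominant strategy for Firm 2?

Yes

Check each profile of the others' bids and compare truth against every alternative bid.
Others bid (10, 4, 4, 4): truth gives 14, best alternative gives 0.
Others bid (10, 4, 4, 10): truth gives 14, best alternative gives 0.
Others bid (10, 4, 10, 4): truth gives 14, best alternative gives 0.
Others bid (10, 4, 10, 10): truth gives 14, best alternative gives 0.
Others bid (10, 10, 4, 4): truth gives 14, best alternative gives 0.
Others bid (10, 10, 4, 10): truth gives 14, best alternative gives 0.
(Remaining 75 profiles checked similarly; truth is weakly best in each.)
In every case the truthful bid is at least as good as any alternative, so it is a dominant strategy.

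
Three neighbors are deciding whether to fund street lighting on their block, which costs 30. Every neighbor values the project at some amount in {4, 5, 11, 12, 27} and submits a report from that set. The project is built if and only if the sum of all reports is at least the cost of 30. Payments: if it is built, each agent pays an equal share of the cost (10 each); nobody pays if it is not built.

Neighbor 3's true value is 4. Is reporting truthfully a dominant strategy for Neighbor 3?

Yes

Check each profile of the others' reports and compare truth against every alternative report.
Others report (4, 27): truth gives -6, best alternative gives -6.
Others report (5, 27): truth gives -6, best alternative gives -6.
Others report (11, 27): truth gives -6, best alternative gives -6.
Others report (12, 27): truth gives -6, best alternative gives -6.
Others report (27, 4): truth gives -6, best alternative gives -6.
Others report (27, 5): truth gives -6, best alternative gives -6.
(Remaining 19 profiles checked similarly; truth is weakly best in each.)
In every case the truthful report is at least as good as any alternative, so it is a dominant strategy.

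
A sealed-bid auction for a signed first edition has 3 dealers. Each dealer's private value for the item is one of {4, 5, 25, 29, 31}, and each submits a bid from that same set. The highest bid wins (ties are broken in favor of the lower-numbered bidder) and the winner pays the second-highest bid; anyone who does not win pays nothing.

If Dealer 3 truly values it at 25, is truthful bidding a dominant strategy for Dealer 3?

Check each profile of the others' bids and compare truth against every alternative bid.
Others bid (4, 4): truth gives 21, best alternative gives 21.
Others bid (4, 5): truth gives 20, best alternative gives 20.
Others bid (5, 4): truth gives 20, best alternative gives 20.
Others bid (5, 5): truth gives 20, best alternative gives 20.
Others bid (4, 25): truth gives 0, best alternative gives 0.
Others bid (4, 29): truth gives 0, best alternative gives 0.
(Remaining 19 profiles checked similarly; truth is weakly best in each.)
In every case the truthful bid is at least as good as any alternative, so it is a dominant strategy.

Yes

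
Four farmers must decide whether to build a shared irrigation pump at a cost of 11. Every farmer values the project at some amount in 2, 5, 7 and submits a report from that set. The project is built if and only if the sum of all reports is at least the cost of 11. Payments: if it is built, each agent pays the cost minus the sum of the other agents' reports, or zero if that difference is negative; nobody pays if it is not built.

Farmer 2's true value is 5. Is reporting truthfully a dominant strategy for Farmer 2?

Check each profile of the others' reports and compare truth against every alternative report.
Others report (2, 2, 7): truth gives 5, best alternative gives 5.
Others report (2, 5, 5): truth gives 5, best alternative gives 5.
Others report (2, 5, 7): truth gives 5, best alternative gives 5.
Others report (2, 7, 2): truth gives 5, best alternative gives 5.
Others report (2, 7, 5): truth gives 5, best alternative gives 5.
Others report (2, 7, 7): truth gives 5, best alternative gives 5.
(Remaining 21 profiles checked similarly; truth is weakly best in each.)
In every case the truthful report is at least as good as any alternative, so it is a dominant strategy.

Yes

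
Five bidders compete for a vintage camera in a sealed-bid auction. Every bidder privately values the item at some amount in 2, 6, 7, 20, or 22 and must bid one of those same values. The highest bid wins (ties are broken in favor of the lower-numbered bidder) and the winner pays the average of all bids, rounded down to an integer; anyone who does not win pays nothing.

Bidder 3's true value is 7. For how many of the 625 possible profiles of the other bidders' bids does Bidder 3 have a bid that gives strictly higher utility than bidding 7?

Others bid (2, 2, 2, 2): truth gives 4; bid 6 gives 5 > 4. Violating.
Others bid (2, 7, 2, 2): truth gives 0; bid 20 gives 1 > 0. Violating.
Others bid (7, 2, 2, 2): truth gives 0; bid 20 gives 1 > 0. Violating.
Others bid (2, 2, 2, 6): truth gives 4; no alternative beats it.
Others bid (2, 2, 2, 7): truth gives 3; no alternative beats it.
(Checking all 625 profiles: 3 have a profitable deviation, 622 do not.)

3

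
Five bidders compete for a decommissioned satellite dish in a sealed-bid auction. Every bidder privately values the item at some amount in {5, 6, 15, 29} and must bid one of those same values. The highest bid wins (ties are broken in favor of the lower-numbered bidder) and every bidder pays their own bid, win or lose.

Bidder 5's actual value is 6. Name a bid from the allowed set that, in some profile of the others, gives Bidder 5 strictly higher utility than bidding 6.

Suppose Bidder 1 bids 5, Bidder 2 bids 5, Bidder 3 bids 5 and Bidder 4 bids 6.
Bid 6: loses but pays 6, utility -6.
Bid 5: loses but pays 5, utility -5.
So bidding 5 beats truth here (-5 > -6).

5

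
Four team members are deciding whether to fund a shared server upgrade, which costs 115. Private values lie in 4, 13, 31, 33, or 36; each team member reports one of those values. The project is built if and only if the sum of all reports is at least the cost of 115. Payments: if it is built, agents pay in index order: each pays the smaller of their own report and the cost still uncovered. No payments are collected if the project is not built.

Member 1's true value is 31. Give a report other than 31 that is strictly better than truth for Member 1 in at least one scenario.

Suppose Member 2 reports 31, Member 3 reports 36 and Member 4 reports 36.
Report 31: project built, pays 31, utility 31 - 31 = 0.
Report 13: project built, pays 13, utility 31 - 13 = 18.
So reporting 13 beats truth here (18 > 0).

13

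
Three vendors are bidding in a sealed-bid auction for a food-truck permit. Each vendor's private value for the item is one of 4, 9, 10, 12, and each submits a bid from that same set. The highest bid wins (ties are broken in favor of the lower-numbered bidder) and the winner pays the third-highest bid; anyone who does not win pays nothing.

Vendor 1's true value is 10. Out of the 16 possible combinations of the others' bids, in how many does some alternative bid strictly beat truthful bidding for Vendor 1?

Others bid (4, 12): truth gives 0; bid 12 gives 6 > 0. Violating.
Others bid (9, 12): truth gives 0; bid 12 gives 1 > 0. Violating.
Others bid (12, 4): truth gives 0; bid 12 gives 6 > 0. Violating.
Others bid (12, 9): truth gives 0; bid 12 gives 1 > 0. Violating.
Others bid (4, 4): truth gives 6; no alternative beats it.
Others bid (4, 9): truth gives 6; no alternative beats it.
(Checking all 16 profiles: 4 have a profitable deviation, 12 do not.)

4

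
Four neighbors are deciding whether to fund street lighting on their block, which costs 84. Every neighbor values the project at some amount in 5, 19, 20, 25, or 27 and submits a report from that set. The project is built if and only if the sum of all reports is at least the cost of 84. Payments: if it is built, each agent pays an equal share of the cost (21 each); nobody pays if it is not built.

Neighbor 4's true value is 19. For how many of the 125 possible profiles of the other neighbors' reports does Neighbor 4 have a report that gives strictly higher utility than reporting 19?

43

Others report (19, 19, 27): truth gives -2; report 5 gives 0 > -2. Violating.
Others report (19, 20, 27): truth gives -2; report 5 gives 0 > -2. Violating.
Others report (19, 25, 25): truth gives -2; report 5 gives 0 > -2. Violating.
Others report (19, 25, 27): truth gives -2; report 5 gives 0 > -2. Violating.
Others report (5, 5, 5): truth gives 0; no alternative beats it.
Others report (5, 5, 19): truth gives 0; no alternative beats it.
(Checking all 125 profiles: 43 have a profitable deviation, 82 do not.)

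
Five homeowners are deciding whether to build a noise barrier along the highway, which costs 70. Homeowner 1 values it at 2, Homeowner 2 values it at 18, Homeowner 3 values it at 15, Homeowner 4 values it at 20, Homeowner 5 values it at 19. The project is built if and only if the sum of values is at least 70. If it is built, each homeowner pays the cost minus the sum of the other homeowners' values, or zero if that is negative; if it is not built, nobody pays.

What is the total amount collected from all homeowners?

56

Total value 74 ≥ cost 70, so it is built.
Homeowner 1: others sum to 72; max(0, 70 - 72) = 0.
Homeowner 2: others sum to 56; max(0, 70 - 56) = 14.
Homeowner 3: others sum to 59; max(0, 70 - 59) = 11.
Homeowner 4: others sum to 54; max(0, 70 - 54) = 16.
Homeowner 5: others sum to 55; max(0, 70 - 55) = 15.
Total collected = 0 + 14 + 11 + 16 + 15 = 56.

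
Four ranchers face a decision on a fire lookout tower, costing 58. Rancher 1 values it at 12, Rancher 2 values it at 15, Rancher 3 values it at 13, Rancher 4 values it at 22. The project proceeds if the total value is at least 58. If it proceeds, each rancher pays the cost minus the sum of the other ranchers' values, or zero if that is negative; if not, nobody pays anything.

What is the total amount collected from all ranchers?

Total value 62 ≥ cost 58, so it is built.
Rancher 1: others sum to 50; max(0, 58 - 50) = 8.
Rancher 2: others sum to 47; max(0, 58 - 47) = 11.
Rancher 3: others sum to 49; max(0, 58 - 49) = 9.
Rancher 4: others sum to 40; max(0, 58 - 40) = 18.
Total collected = 8 + 11 + 9 + 18 = 46.

46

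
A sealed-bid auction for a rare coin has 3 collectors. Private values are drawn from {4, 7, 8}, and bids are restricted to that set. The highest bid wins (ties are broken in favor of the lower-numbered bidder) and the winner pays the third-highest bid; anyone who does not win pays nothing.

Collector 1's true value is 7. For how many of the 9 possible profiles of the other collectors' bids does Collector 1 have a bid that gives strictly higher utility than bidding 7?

2

Others bid (4, 8): truth gives 0; bid 8 gives 3 > 0. Violating.
Others bid (8, 4): truth gives 0; bid 8 gives 3 > 0. Violating.
Others bid (4, 4): truth gives 3; no alternative beats it.
Others bid (4, 7): truth gives 3; no alternative beats it.
(Checking all 9 profiles: 2 have a profitable deviation, 7 do not.)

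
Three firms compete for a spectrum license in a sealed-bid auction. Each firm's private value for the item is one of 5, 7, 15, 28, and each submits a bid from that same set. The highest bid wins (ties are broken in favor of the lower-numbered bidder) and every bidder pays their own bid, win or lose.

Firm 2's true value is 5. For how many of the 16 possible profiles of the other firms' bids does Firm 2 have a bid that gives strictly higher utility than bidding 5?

Others bid (5, 5): truth gives -5; bid 7 gives -2 > -5. Violating.
Others bid (5, 7): truth gives -5; bid 7 gives -2 > -5. Violating.
Others bid (5, 15): truth gives -5; no alternative beats it.
Others bid (5, 28): truth gives -5; no alternative beats it.
(Checking all 16 profiles: 2 have a profitable deviation, 14 do not.)

2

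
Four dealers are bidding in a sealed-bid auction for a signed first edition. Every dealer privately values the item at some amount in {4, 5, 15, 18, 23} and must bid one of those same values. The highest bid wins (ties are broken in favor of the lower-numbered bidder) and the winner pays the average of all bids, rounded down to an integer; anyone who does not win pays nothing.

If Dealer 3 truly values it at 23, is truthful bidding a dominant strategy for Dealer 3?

Consider the case where Dealer 1 bids 4, Dealer 2 bids 4 and Dealer 4 bids 4.
Truthful bid 23: wins, pays 8, utility 23 - 8 = 15.
Bid 5 instead: wins, pays 4, utility 23 - 4 = 19.
Since 19 > 15, bidding 5 is strictly better here, so truthful bidding is not dominant.

No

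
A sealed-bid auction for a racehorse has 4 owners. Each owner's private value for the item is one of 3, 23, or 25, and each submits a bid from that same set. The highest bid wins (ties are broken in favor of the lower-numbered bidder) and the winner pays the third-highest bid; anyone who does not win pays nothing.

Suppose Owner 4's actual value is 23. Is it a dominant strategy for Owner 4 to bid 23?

Consider the case where Owner 1 bids 3, Owner 2 bids 3 and Owner 3 bids 23.
Truthful bid 23: loses, pays 0, utility 0.
Bid 25 instead: wins, pays 3, utility 23 - 3 = 20.
Since 20 > 0, bidding 25 is strictly better here, so truthful bidding is not dominant.

No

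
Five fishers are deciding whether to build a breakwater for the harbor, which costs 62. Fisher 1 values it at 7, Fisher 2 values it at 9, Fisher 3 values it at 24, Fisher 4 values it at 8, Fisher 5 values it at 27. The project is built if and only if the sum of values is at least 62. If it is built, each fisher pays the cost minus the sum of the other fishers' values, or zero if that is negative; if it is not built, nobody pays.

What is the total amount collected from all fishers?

Total value 75 ≥ cost 62, so it is built.
Fisher 1: others sum to 68; max(0, 62 - 68) = 0.
Fisher 2: others sum to 66; max(0, 62 - 66) = 0.
Fisher 3: others sum to 51; max(0, 62 - 51) = 11.
Fisher 4: others sum to 67; max(0, 62 - 67) = 0.
Fisher 5: others sum to 48; max(0, 62 - 48) = 14.
Total collected = 0 + 0 + 11 + 0 + 14 = 25.

25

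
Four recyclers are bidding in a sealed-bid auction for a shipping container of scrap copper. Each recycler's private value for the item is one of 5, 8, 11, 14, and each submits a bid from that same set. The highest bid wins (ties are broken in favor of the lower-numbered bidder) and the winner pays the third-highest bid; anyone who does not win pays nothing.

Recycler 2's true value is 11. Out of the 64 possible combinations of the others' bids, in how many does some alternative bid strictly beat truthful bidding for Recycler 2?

Others bid (5, 5, 14): truth gives 0; bid 14 gives 6 > 0. Violating.
Others bid (5, 8, 14): truth gives 0; bid 14 gives 3 > 0. Violating.
Others bid (5, 14, 5): truth gives 0; bid 14 gives 6 > 0. Violating.
Others bid (5, 14, 8): truth gives 0; bid 14 gives 3 > 0. Violating.
Others bid (5, 5, 5): truth gives 6; no alternative beats it.
Others bid (5, 5, 8): truth gives 6; no alternative beats it.
(Checking all 64 profiles: 12 have a profitable deviation, 52 do not.)

12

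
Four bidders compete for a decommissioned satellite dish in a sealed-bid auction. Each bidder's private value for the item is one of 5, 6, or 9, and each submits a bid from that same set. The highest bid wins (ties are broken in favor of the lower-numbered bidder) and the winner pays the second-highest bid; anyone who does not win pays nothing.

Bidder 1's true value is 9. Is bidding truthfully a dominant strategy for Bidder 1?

Check each profile of the others' bids and compare truth against every alternative bid.
Others bid (5, 5, 5): truth gives 4, best alternative gives 4.
Others bid (5, 5, 6): truth gives 3, best alternative gives 3.
Others bid (5, 6, 5): truth gives 3, best alternative gives 3.
Others bid (5, 6, 6): truth gives 3, best alternative gives 3.
Others bid (6, 5, 5): truth gives 3, best alternative gives 3.
Others bid (6, 5, 6): truth gives 3, best alternative gives 3.
(Remaining 21 profiles checked similarly; truth is weakly best in each.)
In every case the truthful bid is at least as good as any alternative, so it is a dominant strategy.

Yes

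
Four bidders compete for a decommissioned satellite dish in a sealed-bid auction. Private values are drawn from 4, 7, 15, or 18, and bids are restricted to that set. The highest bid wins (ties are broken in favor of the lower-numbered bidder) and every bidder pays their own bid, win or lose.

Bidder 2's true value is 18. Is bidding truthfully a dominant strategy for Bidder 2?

Consider the case where Bidder 1 bids 4, Bidder 3 bids 4 and Bidder 4 bids 4.
Truthful bid 18: wins, pays 18, utility 18 - 18 = 0.
Bid 7 instead: wins, pays 7, utility 18 - 7 = 11.
Since 11 > 0, bidding 7 is strictly better here, so truthful bidding is not dominant.

No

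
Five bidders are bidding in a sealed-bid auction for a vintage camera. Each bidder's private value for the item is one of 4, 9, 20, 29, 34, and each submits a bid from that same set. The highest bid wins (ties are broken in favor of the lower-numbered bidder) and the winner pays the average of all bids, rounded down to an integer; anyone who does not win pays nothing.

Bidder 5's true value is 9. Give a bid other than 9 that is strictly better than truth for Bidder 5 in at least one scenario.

Suppose Bidder 1 bids 4, Bidder 2 bids 4, Bidder 3 bids 4 and Bidder 4 bids 9.
Bid 9: loses, pays 0, utility 0.
Bid 20: wins, pays 8, utility 9 - 8 = 1.
So bidding 20 beats truth here (1 > 0).

20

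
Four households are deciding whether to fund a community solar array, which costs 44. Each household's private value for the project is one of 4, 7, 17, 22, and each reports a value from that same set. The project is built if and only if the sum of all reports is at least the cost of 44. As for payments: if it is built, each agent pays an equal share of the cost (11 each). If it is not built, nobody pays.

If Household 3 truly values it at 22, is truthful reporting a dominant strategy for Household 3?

Check each profile of the others' reports and compare truth against every alternative report.
Others report (4, 4, 17): truth gives 11, best alternative gives 0.
Others report (4, 17, 4): truth gives 11, best alternative gives 0.
Others report (17, 4, 4): truth gives 11, best alternative gives 0.
Others report (4, 4, 22): truth gives 11, best alternative gives 11.
Others report (4, 7, 17): truth gives 11, best alternative gives 11.
Others report (4, 7, 22): truth gives 11, best alternative gives 11.
(Remaining 58 profiles checked similarly; truth is weakly best in each.)
In every case the truthful report is at least as good as any alternative, so it is a dominant strategy.

Yes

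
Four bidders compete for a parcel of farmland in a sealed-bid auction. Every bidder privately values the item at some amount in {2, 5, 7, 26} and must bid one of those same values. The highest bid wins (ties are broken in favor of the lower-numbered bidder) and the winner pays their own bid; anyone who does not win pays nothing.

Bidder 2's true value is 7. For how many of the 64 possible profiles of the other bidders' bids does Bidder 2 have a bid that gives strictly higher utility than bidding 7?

4

Others bid (2, 2, 2): truth gives 0; bid 5 gives 2 > 0. Violating.
Others bid (2, 2, 5): truth gives 0; bid 5 gives 2 > 0. Violating.
Others bid (2, 5, 2): truth gives 0; bid 5 gives 2 > 0. Violating.
Others bid (2, 5, 5): truth gives 0; bid 5 gives 2 > 0. Violating.
Others bid (2, 2, 7): truth gives 0; no alternative beats it.
Others bid (2, 2, 26): truth gives 0; no alternative beats it.
(Checking all 64 profiles: 4 have a profitable deviation, 60 do not.)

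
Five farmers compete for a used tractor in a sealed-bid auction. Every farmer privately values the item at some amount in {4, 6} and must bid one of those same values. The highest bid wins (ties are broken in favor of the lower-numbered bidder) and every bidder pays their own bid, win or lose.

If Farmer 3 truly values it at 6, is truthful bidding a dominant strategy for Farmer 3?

No

Consider the case where Farmer 1 bids 4, Farmer 2 bids 6, Farmer 4 bids 4 and Farmer 5 bids 4.
Truthful bid 6: loses but pays 6, utility -6.
Bid 4 instead: loses but pays 4, utility -4.
Since -4 > -6, bidding 4 is strictly better here, so truthful bidding is not dominant.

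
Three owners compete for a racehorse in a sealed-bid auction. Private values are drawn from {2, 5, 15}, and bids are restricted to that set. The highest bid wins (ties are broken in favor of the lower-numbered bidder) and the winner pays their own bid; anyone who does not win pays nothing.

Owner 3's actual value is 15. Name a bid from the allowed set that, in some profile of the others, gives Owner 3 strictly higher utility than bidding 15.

5

Suppose Owner 1 bids 2 and Owner 2 bids 2.
Bid 15: wins, pays 15, utility 15 - 15 = 0.
Bid 5: wins, pays 5, utility 15 - 5 = 10.
So bidding 5 beats truth here (10 > 0).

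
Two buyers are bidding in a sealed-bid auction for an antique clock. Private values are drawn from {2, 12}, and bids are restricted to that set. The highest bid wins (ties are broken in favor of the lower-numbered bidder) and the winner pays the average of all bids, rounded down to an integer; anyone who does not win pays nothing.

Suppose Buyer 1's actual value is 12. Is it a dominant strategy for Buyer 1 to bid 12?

No

Consider the case where Buyer 2 bids 2.
Truthful bid 12: wins, pays 7, utility 12 - 7 = 5.
Bid 2 instead: wins, pays 2, utility 12 - 2 = 10.
Since 10 > 5, bidding 2 is strictly better here, so truthful bidding is not dominant.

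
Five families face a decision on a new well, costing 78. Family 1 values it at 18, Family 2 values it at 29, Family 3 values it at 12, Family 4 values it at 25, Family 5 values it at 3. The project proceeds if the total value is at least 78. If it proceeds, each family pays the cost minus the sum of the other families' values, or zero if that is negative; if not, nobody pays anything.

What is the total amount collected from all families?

48

Total value 87 ≥ cost 78, so it is built.
Family 1: others sum to 69; max(0, 78 - 69) = 9.
Family 2: others sum to 58; max(0, 78 - 58) = 20.
Family 3: others sum to 75; max(0, 78 - 75) = 3.
Family 4: others sum to 62; max(0, 78 - 62) = 16.
Family 5: others sum to 84; max(0, 78 - 84) = 0.
Total collected = 9 + 20 + 3 + 16 + 0 = 48.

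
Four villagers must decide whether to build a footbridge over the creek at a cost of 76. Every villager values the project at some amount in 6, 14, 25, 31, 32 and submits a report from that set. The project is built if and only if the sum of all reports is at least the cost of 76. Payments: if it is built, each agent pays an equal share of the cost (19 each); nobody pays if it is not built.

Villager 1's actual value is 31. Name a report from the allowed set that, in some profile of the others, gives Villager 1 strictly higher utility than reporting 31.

32

Suppose Villager 2 reports 6, Villager 3 reports 6 and Villager 4 reports 32.
Report 31: project not built, utility 0.
Report 32: project built, pays 19, utility 31 - 19 = 12.
So reporting 32 beats truth here (12 > 0).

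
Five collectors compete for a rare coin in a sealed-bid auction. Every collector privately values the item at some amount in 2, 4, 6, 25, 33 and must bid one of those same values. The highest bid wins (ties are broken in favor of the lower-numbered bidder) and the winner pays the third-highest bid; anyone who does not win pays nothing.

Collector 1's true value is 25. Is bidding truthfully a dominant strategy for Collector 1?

No

Consider the case where Collector 2 bids 2, Collector 3 bids 2, Collector 4 bids 2 and Collector 5 bids 33.
Truthful bid 25: loses, pays 0, utility 0.
Bid 33 instead: wins, pays 2, utility 25 - 2 = 23.
Since 23 > 0, bidding 33 is strictly better here, so truthful bidding is not dominant.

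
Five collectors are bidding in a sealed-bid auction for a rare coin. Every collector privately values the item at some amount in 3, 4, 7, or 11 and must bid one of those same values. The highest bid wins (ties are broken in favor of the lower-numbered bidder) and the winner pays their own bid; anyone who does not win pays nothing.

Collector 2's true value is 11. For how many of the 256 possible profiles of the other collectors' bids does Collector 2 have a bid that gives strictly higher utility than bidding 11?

54

Others bid (3, 3, 3, 3): truth gives 0; bid 4 gives 7 > 0. Violating.
Others bid (3, 3, 3, 4): truth gives 0; bid 4 gives 7 > 0. Violating.
Others bid (3, 3, 3, 7): truth gives 0; bid 7 gives 4 > 0. Violating.
Others bid (3, 3, 4, 3): truth gives 0; bid 4 gives 7 > 0. Violating.
Others bid (3, 3, 3, 11): truth gives 0; no alternative beats it.
Others bid (3, 3, 4, 11): truth gives 0; no alternative beats it.
(Checking all 256 profiles: 54 have a profitable deviation, 202 do not.)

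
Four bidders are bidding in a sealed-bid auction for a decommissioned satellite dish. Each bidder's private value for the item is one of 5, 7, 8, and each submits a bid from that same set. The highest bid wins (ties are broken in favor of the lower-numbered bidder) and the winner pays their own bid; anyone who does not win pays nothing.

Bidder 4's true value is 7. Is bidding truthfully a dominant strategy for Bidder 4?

Check each profile of the others' bids and compare truth against every alternative bid.
Others bid (5, 5, 5): truth gives 0, best alternative gives 0.
Others bid (5, 5, 7): truth gives 0, best alternative gives 0.
Others bid (5, 5, 8): truth gives 0, best alternative gives 0.
Others bid (5, 7, 5): truth gives 0, best alternative gives 0.
Others bid (5, 7, 7): truth gives 0, best alternative gives 0.
Others bid (5, 7, 8): truth gives 0, best alternative gives 0.
(Remaining 21 profiles checked similarly; truth is weakly best in each.)
In every case the truthful bid is at least as good as any alternative, so it is a dominant strategy.

Yes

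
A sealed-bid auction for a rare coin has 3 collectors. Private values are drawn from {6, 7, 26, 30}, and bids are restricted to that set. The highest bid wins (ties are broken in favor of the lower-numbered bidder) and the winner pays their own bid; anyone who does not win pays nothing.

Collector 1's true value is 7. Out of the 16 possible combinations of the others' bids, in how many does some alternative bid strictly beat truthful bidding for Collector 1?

1

Others bid (6, 6): truth gives 0; bid 6 gives 1 > 0. Violating.
Others bid (6, 7): truth gives 0; no alternative beats it.
Others bid (6, 26): truth gives 0; no alternative beats it.
(Checking all 16 profiles: 1 has a profitable deviation, 15 do not.)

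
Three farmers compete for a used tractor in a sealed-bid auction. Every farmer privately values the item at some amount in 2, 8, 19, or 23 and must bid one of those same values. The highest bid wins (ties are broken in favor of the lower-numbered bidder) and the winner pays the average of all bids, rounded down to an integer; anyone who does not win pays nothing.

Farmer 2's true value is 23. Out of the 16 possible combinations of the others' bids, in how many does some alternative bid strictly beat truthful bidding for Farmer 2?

6

Others bid (2, 2): truth gives 14; bid 8 gives 19 > 14. Violating.
Others bid (2, 8): truth gives 12; bid 8 gives 17 > 12. Violating.
Others bid (2, 19): truth gives 9; bid 19 gives 10 > 9. Violating.
Others bid (8, 2): truth gives 12; bid 19 gives 14 > 12. Violating.
Others bid (2, 23): truth gives 7; no alternative beats it.
Others bid (8, 23): truth gives 5; no alternative beats it.
(Checking all 16 profiles: 6 have a profitable deviation, 10 do not.)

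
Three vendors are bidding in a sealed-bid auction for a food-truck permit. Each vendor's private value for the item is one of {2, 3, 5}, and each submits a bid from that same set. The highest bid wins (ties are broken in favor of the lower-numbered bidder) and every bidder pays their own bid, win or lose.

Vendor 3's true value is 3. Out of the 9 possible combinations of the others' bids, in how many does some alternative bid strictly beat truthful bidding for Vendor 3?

Others bid (2, 3): truth gives -3; bid 2 gives -2 > -3. Violating.
Others bid (2, 5): truth gives -3; bid 2 gives -2 > -3. Violating.
Others bid (3, 2): truth gives -3; bid 2 gives -2 > -3. Violating.
Others bid (3, 3): truth gives -3; bid 2 gives -2 > -3. Violating.
Others bid (2, 2): truth gives 0; no alternative beats it.
(Checking all 9 profiles: 8 have a profitable deviation, 1 does not.)

8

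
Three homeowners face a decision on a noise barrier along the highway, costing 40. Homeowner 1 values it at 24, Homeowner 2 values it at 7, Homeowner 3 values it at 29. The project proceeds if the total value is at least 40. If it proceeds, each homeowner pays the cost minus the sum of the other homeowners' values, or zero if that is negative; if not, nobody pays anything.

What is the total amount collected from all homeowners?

13

Total value 60 ≥ cost 40, so it is built.
Homeowner 1: others sum to 36; max(0, 40 - 36) = 4.
Homeowner 2: others sum to 53; max(0, 40 - 53) = 0.
Homeowner 3: others sum to 31; max(0, 40 - 31) = 9.
Total collected = 4 + 0 + 9 = 13.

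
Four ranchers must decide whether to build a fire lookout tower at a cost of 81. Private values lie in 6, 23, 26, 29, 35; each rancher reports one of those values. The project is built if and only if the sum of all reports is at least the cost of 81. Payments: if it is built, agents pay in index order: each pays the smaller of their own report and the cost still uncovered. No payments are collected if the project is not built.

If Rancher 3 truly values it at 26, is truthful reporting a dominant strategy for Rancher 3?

Consider the case where Rancher 1 reports 6, Rancher 2 reports 23 and Rancher 4 reports 29.
Truthful report 26: project built, pays 26, utility 26 - 26 = 0.
Report 23 instead: project built, pays 23, utility 26 - 23 = 3.
Since 3 > 0, reporting 23 is strictly better here, so truthful reporting is not dominant.

No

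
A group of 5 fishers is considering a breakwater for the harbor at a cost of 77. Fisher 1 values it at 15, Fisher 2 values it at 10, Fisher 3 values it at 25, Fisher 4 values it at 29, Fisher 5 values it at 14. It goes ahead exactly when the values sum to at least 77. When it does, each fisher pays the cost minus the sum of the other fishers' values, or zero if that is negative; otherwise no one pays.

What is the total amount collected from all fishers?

22

Total value 93 ≥ cost 77, so it is built.
Fisher 1: others sum to 78; max(0, 77 - 78) = 0.
Fisher 2: others sum to 83; max(0, 77 - 83) = 0.
Fisher 3: others sum to 68; max(0, 77 - 68) = 9.
Fisher 4: others sum to 64; max(0, 77 - 64) = 13.
Fisher 5: others sum to 79; max(0, 77 - 79) = 0.
Total collected = 0 + 0 + 9 + 13 + 0 = 22.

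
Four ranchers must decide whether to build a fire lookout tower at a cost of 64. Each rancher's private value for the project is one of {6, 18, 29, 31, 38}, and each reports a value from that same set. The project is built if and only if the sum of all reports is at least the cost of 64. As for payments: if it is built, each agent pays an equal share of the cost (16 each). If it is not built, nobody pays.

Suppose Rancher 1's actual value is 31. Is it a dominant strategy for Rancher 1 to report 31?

Consider the case where Rancher 2 reports 6, Rancher 3 reports 6 and Rancher 4 reports 18.
Truthful report 31: project not built, utility 0.
Report 38 instead: project built, pays 16, utility 31 - 16 = 15.
Since 15 > 0, reporting 38 is strictly better here, so truthful reporting is not dominant.

No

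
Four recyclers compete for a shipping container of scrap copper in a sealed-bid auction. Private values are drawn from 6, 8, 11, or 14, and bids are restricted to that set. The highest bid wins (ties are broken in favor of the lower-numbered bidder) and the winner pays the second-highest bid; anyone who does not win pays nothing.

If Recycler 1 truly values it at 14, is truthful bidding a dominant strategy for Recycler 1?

Yes

Check each profile of the others' bids and compare truth against every alternative bid.
Others bid (6, 6, 6): truth gives 8, best alternative gives 8.
Others bid (6, 6, 8): truth gives 6, best alternative gives 6.
Others bid (6, 8, 6): truth gives 6, best alternative gives 6.
Others bid (6, 8, 8): truth gives 6, best alternative gives 6.
Others bid (8, 6, 6): truth gives 6, best alternative gives 6.
Others bid (8, 6, 8): truth gives 6, best alternative gives 6.
(Remaining 58 profiles checked similarly; truth is weakly best in each.)
In every case the truthful bid is at least as good as any alternative, so it is a dominant strategy.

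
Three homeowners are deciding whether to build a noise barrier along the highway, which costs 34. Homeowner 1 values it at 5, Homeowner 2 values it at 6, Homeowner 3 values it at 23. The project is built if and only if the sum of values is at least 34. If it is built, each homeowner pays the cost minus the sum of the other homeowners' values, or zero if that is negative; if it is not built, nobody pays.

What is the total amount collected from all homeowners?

34

Total value 34 ≥ cost 34, so it is built.
Homeowner 1: others sum to 29; max(0, 34 - 29) = 5.
Homeowner 2: others sum to 28; max(0, 34 - 28) = 6.
Homeowner 3: others sum to 11; max(0, 34 - 11) = 23.
Total collected = 5 + 6 + 23 = 34.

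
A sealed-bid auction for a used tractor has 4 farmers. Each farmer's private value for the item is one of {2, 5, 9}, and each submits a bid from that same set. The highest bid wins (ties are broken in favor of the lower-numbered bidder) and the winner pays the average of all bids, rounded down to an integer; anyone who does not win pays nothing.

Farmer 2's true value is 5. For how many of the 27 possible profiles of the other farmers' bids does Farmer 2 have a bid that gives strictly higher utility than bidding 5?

Others bid (5, 2, 2): truth gives 0; bid 9 gives 1 > 0. Violating.
Others bid (2, 2, 2): truth gives 3; no alternative beats it.
Others bid (2, 2, 5): truth gives 2; no alternative beats it.
(Checking all 27 profiles: 1 has a profitable deviation, 26 do not.)

1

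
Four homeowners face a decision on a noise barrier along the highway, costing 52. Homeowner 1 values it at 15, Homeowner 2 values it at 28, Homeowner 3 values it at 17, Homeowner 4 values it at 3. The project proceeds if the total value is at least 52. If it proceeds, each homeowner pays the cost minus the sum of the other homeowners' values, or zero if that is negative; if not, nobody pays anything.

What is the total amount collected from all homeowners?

27

Total value 63 ≥ cost 52, so it is built.
Homeowner 1: others sum to 48; max(0, 52 - 48) = 4.
Homeowner 2: others sum to 35; max(0, 52 - 35) = 17.
Homeowner 3: others sum to 46; max(0, 52 - 46) = 6.
Homeowner 4: others sum to 60; max(0, 52 - 60) = 0.
Total collected = 4 + 17 + 6 + 0 = 27.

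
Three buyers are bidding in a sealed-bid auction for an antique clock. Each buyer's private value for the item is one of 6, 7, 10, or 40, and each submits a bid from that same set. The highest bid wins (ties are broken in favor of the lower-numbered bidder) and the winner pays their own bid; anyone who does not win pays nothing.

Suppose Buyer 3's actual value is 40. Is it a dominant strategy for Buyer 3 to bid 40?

Consider the case where Buyer 1 bids 6 and Buyer 2 bids 6.
Truthful bid 40: wins, pays 40, utility 40 - 40 = 0.
Bid 7 instead: wins, pays 7, utility 40 - 7 = 33.
Since 33 > 0, bidding 7 is strictly better here, so truthful bidding is not dominant.

No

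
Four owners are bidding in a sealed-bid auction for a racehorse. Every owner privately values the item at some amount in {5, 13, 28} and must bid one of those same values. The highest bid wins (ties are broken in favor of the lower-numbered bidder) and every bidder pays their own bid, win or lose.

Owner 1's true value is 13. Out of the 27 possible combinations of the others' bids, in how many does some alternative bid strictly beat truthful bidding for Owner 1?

20

Others bid (5, 5, 5): truth gives 0; bid 5 gives 8 > 0. Violating.
Others bid (5, 5, 28): truth gives -13; bid 5 gives -5 > -13. Violating.
Others bid (5, 13, 28): truth gives -13; bid 5 gives -5 > -13. Violating.
Others bid (5, 28, 5): truth gives -13; bid 5 gives -5 > -13. Violating.
Others bid (5, 5, 13): truth gives 0; no alternative beats it.
Others bid (5, 13, 5): truth gives 0; no alternative beats it.
(Checking all 27 profiles: 20 have a profitable deviation, 7 do not.)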